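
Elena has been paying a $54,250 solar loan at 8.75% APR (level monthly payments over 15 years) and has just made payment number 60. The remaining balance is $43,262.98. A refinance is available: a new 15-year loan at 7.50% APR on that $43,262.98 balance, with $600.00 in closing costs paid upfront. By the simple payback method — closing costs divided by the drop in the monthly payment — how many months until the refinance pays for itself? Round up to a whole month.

Current payment = 54,250 × 8.75%/12 / (1 − (1+0.0072917)^−180) = $542.20.
Refinanced payment = 43,262.98 × 0.0062500 / (1 − (1+0.0062500)^−180) = $401.05.
Monthly savings = $542.20 − $401.05 = $141.15.
Break-even = $600.00 / $141.15 = 4.25 → 5 months.

5 months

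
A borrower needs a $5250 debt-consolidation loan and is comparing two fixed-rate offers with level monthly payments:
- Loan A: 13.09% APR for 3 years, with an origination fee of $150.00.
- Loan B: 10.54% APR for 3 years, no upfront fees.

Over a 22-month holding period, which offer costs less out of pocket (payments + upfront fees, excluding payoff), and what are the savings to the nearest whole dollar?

Loan B by $290

Loan A: monthly rate = 13.09%/12 = 0.0109083; payment = 5,250 × 0.0109083 / (1 − (1+0.0109083)^−36) = $177.12.
Loan B: monthly rate = 10.54%/12 = 0.0087833; payment = 5,250 × 0.0087833 / (1 − (1+0.0087833)^−36) = $170.74.
Over 22 months: Loan A costs 22 × $177.12 + $150.00 = $4,046.64; Loan B costs 22 × $170.74 = $3,756.28.
Loan B is cheaper by $4,046.64 − $3,756.28 = $290.36.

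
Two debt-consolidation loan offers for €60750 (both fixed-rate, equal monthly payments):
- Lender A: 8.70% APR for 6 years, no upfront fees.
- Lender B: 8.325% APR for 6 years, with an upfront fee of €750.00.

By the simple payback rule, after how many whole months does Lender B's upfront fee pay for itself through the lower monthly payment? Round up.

67 months

Lender A: at 8.70% the monthly rate is 0.0072500, so the payment is 60,750 × 0.0072500 / (1 − 1.0072500^−72) = €1,086.03.
Lender B: at 8.325% the monthly rate is 0.0069375, so the payment is 60,750 × 0.0069375 / (1 − 1.0069375^−72) = €1,074.81.
Monthly savings = €1,086.03 − €1,074.81 = €11.22.
Break-even = €750.00 / €11.22 = 66.84 → 67 months.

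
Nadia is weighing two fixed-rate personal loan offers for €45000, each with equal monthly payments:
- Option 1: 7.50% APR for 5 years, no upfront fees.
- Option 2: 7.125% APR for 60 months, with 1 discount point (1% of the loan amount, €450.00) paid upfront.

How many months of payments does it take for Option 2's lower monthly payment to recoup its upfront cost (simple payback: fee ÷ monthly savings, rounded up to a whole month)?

57 months

Option 1: at 7.50% the monthly rate is 0.0062500, so the payment is 45,000 × 0.0062500 / (1 − 1.0062500^−60) = €901.71.
Option 2: monthly rate = 7.125%/12 = 0.0059375; payment = 45,000 × 0.0059375 / (1 − (1+0.0059375)^−60) = €893.71.
Monthly savings = €901.71 − €893.71 = €8.00.
Break-even = €450.00 / €8.00 = 56.25 → 57 months.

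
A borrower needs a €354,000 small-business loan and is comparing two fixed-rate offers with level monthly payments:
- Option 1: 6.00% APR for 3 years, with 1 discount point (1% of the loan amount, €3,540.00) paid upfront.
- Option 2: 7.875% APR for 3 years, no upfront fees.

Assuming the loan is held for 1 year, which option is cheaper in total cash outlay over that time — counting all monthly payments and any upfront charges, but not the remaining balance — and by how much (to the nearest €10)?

Option 1 by €100

Option 1: at 6.00% the monthly rate is 0.0050000, so the payment is 354,000 × 0.0050000 / (1 − 1.0050000^−36) = €10,769.37.
Option 2: monthly rate = 7.875%/12 = 0.0065625; payment = 354,000 × 0.0065625 / (1 − (1+0.0065625)^−36) = €11,072.67.
Over 12 months: Option 1 costs 12 × €10,769.37 + €3,540.00 = €132,772.44; Option 2 costs 12 × €11,072.67 = €132,872.04.
Option 1 is cheaper by €132,872.04 − €132,772.44 = €99.60.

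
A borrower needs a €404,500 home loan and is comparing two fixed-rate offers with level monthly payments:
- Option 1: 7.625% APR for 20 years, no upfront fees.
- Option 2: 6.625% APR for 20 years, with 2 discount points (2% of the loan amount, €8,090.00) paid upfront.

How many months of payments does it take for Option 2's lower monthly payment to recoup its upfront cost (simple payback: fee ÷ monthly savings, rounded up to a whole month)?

Option 1: monthly rate = 7.625%/12 = 0.0063542; payment = 404,500 × 0.0063542 / (1 − (1+0.0063542)^−240) = €3,289.61.
Option 2: at 6.625% the monthly rate is 0.0055208, so the payment is 404,500 × 0.0055208 / (1 − 1.0055208^−240) = €3,045.68.
Monthly savings = €3,289.61 − €3,045.68 = €243.93.
Break-even = €8,090.00 / €243.93 = 33.17 → 34 months.

34 months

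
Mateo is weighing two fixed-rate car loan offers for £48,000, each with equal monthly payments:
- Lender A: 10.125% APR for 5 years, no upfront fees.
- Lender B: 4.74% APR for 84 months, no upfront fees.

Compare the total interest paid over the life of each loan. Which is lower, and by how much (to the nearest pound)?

Lender A: monthly rate = 10.125%/12 = 0.0084375; payment = 48,000 × 0.0084375 / (1 − (1+0.0084375)^−60) = £1,022.81.
Total interest on Lender A = 60 × £1,022.81 − £48,000 = £13,368.60.
Lender B: monthly rate = 4.74%/12 = 0.0039500; payment = 48,000 × 0.0039500 / (1 − (1+0.0039500)^−84) = £672.58.
Total interest on Lender B = 84 × £672.58 − £48,000 = £8,496.72.
Lender B is lower by £4,871.88.

Lender B by £4,872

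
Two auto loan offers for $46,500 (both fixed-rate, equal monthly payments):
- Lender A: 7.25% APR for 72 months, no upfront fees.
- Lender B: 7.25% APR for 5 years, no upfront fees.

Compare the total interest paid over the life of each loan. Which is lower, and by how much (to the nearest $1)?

Lender B by $1,908

Lender A: at 7.25% the monthly rate is 0.0060417, so the payment is 46,500 × 0.0060417 / (1 − 1.0060417^−72) = $798.37.
Total interest on Lender A = 72 × $798.37 − $46,500 = $10,982.64.
Lender B: at 7.25% the monthly rate is 0.0060417, so the payment is 46,500 × 0.0060417 / (1 − 1.0060417^−60) = $926.25.
Total interest on Lender B = 60 × $926.25 − $46,500 = $9,075.00.
Lender B is lower by $1,907.64.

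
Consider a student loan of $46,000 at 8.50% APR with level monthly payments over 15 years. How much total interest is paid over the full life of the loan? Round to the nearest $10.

At 8.50% the monthly rate is 0.0070833, so the payment is 46,000 × 0.0070833 / (1 − 1.0070833^−180) = $452.98.
Total paid = 180 × $452.98 = $81,536.40; interest = $81,536.40 − $46,000 = $35,536.40.

$35,540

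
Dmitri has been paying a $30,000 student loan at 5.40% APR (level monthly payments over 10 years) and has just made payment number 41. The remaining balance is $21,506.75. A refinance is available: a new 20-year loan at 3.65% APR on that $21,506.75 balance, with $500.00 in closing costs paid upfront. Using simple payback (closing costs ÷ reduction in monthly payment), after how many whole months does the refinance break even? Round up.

3 months

Current payment = 30,000 × 5.4%/12 / (1 − (1+0.0045000)^−120) = $324.09.
Refinanced payment = 21,506.75 × 0.0030417 / (1 − (1+0.0030417)^−240) = $126.39.
Monthly savings = $324.09 − $126.39 = $197.70.
Break-even = $500.00 / $197.70 = 2.53 → 3 months.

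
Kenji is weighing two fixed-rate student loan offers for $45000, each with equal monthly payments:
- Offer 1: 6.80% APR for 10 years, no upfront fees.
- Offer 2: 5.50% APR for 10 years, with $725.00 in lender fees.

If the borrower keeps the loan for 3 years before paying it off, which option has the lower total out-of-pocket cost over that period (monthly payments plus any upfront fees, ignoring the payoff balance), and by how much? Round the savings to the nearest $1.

Offer 2 by $337

Offer 1: at 6.80% the monthly rate is 0.0056667, so the payment is 45,000 × 0.0056667 / (1 − 1.0056667^−120) = $517.86.
Offer 2: monthly rate = 5.5%/12 = 0.0045833; payment = 45,000 × 0.0045833 / (1 − (1+0.0045833)^−120) = $488.37.
Over 36 months: Offer 1 costs 36 × $517.86 = $18,642.96; Offer 2 costs 36 × $488.37 + $725.00 = $18,306.32.
Offer 2 is cheaper by $18,642.96 − $18,306.32 = $336.64.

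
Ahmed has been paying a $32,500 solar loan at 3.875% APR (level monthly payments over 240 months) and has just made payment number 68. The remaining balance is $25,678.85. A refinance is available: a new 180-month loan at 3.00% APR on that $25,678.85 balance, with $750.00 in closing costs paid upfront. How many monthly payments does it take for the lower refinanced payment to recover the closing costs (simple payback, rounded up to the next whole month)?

43 months

Current payment = 32,500 × 3.875%/12 / (1 − (1+0.0032292)^−240) = $194.81.
Refinanced payment = 25,678.85 × 0.0025000 / (1 − (1+0.0025000)^−180) = $177.33.
Monthly savings = $194.81 − $177.33 = $17.48.
Break-even = $750.00 / $17.48 = 42.91 → 43 months.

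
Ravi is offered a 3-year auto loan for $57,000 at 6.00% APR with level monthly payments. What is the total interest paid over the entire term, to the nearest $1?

$5,426

At 6.00% the monthly rate is 0.0050000, so the payment is 57,000 × 0.0050000 / (1 − 1.0050000^−36) = $1,734.05.
Total paid = 36 × $1,734.05 = $62,425.80; interest = $62,425.80 − $57,000 = $5,425.80.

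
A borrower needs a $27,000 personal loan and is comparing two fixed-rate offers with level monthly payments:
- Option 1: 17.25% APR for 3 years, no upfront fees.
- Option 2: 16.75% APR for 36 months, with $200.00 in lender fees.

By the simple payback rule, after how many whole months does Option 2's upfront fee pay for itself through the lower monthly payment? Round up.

30 months

Option 1: at 17.25% the monthly rate is 0.0143750, so the payment is 27,000 × 0.0143750 / (1 − 1.0143750^−36) = $965.99.
Option 2: at 16.75% the monthly rate is 0.0139583, so the payment is 27,000 × 0.0139583 / (1 − 1.0139583^−36) = $959.27.
Monthly savings = $965.99 − $959.27 = $6.72.
Break-even = $200.00 / $6.72 = 29.76 → 30 months.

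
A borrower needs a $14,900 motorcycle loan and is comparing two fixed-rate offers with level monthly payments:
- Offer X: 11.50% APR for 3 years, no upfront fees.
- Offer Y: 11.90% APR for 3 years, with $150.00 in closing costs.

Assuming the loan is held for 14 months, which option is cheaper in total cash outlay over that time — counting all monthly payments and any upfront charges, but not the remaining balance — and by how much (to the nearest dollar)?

Offer X: at 11.50% the monthly rate is 0.0095833, so the payment is 14,900 × 0.0095833 / (1 − 1.0095833^−36) = $491.34.
Offer Y: at 11.90% the monthly rate is 0.0099167, so the payment is 14,900 × 0.0099167 / (1 − 1.0099167^−36) = $494.18.
Over 14 months: Offer X costs 14 × $491.34 = $6,878.76; Offer Y costs 14 × $494.18 + $150.00 = $7,068.52.
Offer X is cheaper by $7,068.52 − $6,878.76 = $189.76.

Offer X by $190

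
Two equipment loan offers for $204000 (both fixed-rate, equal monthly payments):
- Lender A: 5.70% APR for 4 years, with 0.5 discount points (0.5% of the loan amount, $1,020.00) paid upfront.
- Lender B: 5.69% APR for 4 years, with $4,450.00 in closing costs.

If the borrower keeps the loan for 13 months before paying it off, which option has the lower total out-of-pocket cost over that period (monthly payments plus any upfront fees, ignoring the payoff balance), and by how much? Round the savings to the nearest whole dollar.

Lender A by $3,418

Lender A: monthly rate = 5.7%/12 = 0.0047500; payment = 204,000 × 0.0047500 / (1 − (1+0.0047500)^−48) = $4,762.94.
Lender B: at 5.69% the monthly rate is 0.0047417, so the payment is 204,000 × 0.0047417 / (1 − 1.0047417^−48) = $4,762.01.
Over 13 months: Lender A costs 13 × $4,762.94 + $1,020.00 = $62,938.22; Lender B costs 13 × $4,762.01 + $4,450.00 = $66,356.13.
Lender A is cheaper by $66,356.13 − $62,938.22 = $3,417.91.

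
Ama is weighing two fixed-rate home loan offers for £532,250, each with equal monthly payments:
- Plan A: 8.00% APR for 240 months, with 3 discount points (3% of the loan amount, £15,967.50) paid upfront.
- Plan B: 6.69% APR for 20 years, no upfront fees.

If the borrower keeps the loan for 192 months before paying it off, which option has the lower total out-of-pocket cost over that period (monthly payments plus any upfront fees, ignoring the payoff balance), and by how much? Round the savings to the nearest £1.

Plan B by £97,352

Plan A: monthly rate = 8%/12 = 0.0066667; payment = 532,250 × 0.0066667 / (1 − (1+0.0066667)^−240) = £4,451.95.
Plan B: at 6.69% the monthly rate is 0.0055750, so the payment is 532,250 × 0.0055750 / (1 − 1.0055750^−240) = £4,028.07.
Over 192 months: Plan A costs 192 × £4,451.95 + £15,967.50 = £870,741.90; Plan B costs 192 × £4,028.07 = £773,389.44.
Plan B is cheaper by £870,741.90 − £773,389.44 = £97,352.46.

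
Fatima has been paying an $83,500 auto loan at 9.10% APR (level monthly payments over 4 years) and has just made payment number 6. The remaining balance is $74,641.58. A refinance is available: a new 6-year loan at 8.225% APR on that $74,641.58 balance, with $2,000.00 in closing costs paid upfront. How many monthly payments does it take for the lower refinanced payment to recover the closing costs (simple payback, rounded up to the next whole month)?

Current payment = 83,500 × 9.1%/12 / (1 − (1+0.0075833)^−48) = $2,081.87.
Refinanced payment = 74,641.58 × 0.0068542 / (1 − (1+0.0068542)^−72) = $1,316.92.
Monthly savings = $2,081.87 − $1,316.92 = $764.95.
Break-even = $2,000.00 / $764.95 = 2.61 → 3 months.

3 months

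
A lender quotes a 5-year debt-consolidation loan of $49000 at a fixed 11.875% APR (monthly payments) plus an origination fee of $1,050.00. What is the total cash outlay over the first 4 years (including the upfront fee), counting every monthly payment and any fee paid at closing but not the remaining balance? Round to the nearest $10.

Monthly rate = 11.875%/12 = 0.0098958; payment = 49,000 × 0.0098958 / (1 − (1+0.0098958)^−60) = $1,086.89.
Total outlay = 48 × $1,086.89 + $1,050.00 = $53,220.72.

$53,220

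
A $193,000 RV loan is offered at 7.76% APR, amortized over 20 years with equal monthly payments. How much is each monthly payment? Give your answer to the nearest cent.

$1,585.62

Monthly rate = 7.76%/12 = 0.0064667; payment = 193,000 × 0.0064667 / (1 − (1+0.0064667)^−240) = $1,585.62.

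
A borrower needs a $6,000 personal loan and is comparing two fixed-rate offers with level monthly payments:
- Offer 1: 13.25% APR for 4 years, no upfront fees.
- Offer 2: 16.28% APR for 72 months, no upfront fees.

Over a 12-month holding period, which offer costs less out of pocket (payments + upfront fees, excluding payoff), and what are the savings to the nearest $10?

Offer 2 by $370

Offer 1: at 13.25% the monthly rate is 0.0110417, so the payment is 6,000 × 0.0110417 / (1 − 1.0110417^−48) = $161.71.
Offer 2: monthly rate = 16.28%/12 = 0.0135667; payment = 6,000 × 0.0135667 / (1 − (1+0.0135667)^−72) = $131.08.
Over 12 months: Offer 1 costs 12 × $161.71 = $1,940.52; Offer 2 costs 12 × $131.08 = $1,572.96.
Offer 2 is cheaper by $1,940.52 − $1,572.96 = $367.56.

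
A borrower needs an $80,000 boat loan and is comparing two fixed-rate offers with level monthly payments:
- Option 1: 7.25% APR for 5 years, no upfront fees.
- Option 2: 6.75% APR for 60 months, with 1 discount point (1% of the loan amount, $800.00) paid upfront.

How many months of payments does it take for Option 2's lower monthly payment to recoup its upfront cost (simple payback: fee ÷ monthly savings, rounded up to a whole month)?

Option 1: monthly rate = 7.25%/12 = 0.0060417; payment = 80,000 × 0.0060417 / (1 − (1+0.0060417)^−60) = $1,593.55.
Option 2: at 6.75% the monthly rate is 0.0056250, so the payment is 80,000 × 0.0056250 / (1 − 1.0056250^−60) = $1,574.68.
Monthly savings = $1,593.55 − $1,574.68 = $18.87.
Break-even = $800.00 / $18.87 = 42.40 → 43 months.

43 months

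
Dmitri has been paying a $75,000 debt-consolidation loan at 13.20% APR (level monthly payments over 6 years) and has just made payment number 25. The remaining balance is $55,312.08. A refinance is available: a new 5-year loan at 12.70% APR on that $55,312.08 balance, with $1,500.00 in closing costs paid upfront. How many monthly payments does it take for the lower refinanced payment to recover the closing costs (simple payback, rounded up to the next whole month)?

6 months

Current payment = 75,000 × 13.2%/12 / (1 − (1+0.0110000)^−72) = $1,513.49.
Refinanced payment = 55,312.08 × 0.0105833 / (1 − (1+0.0105833)^−60) = $1,250.04.
Monthly savings = $1,513.49 − $1,250.04 = $263.45.
Break-even = $1,500.00 / $263.45 = 5.69 → 6 months.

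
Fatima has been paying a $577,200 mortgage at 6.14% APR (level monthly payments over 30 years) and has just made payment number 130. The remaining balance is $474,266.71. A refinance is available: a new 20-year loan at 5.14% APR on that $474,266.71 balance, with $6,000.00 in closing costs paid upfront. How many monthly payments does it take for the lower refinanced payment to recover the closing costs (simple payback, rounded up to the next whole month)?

Current payment = 577,200 × 6.14%/12 / (1 − (1+0.0051167)^−360) = $3,512.73.
Refinanced payment = 474,266.71 × 0.0042833 / (1 − (1+0.0042833)^−240) = $3,166.75.
Monthly savings = $3,512.73 − $3,166.75 = $345.98.
Break-even = $6,000.00 / $345.98 = 17.34 → 18 months.

18 months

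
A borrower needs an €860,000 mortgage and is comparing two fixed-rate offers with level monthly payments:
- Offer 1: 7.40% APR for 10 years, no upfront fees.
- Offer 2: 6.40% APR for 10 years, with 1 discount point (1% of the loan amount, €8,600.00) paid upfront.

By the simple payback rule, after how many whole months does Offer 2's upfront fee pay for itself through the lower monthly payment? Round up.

20 months

Offer 1: monthly rate = 7.4%/12 = 0.0061667; payment = 860,000 × 0.0061667 / (1 − (1+0.0061667)^−120) = €10,163.52.
Offer 2: monthly rate = 6.4%/12 = 0.0053333; payment = 860,000 × 0.0053333 / (1 − (1+0.0053333)^−120) = €9,721.43.
Monthly savings = €10,163.52 − €9,721.43 = €442.09.
Break-even = €8,600.00 / €442.09 = 19.45 → 20 months.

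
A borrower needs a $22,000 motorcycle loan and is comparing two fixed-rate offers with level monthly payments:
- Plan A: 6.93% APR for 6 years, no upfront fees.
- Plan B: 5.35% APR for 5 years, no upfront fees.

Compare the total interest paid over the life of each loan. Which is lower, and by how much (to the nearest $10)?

Plan B by $1,830

Plan A: monthly rate = 6.93%/12 = 0.0057750; payment = 22,000 × 0.0057750 / (1 − (1+0.0057750)^−72) = $374.34.
Total interest on Plan A = 72 × $374.34 − $22,000 = $4,952.48.
Plan B: at 5.35% the monthly rate is 0.0044583, so the payment is 22,000 × 0.0044583 / (1 − 1.0044583^−60) = $418.70.
Total interest on Plan B = 60 × $418.70 − $22,000 = $3,122.00.
Plan B is lower by $1,830.48.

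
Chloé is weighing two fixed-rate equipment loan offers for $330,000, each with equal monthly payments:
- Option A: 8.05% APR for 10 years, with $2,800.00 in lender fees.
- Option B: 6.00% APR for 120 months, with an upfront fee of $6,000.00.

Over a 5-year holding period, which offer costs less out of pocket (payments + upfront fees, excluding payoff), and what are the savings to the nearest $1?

Option B by $17,731

Option A: at 8.05% the monthly rate is 0.0067083, so the payment is 330,000 × 0.0067083 / (1 − 1.0067083^−120) = $4,012.53.
Option B: monthly rate = 6%/12 = 0.0050000; payment = 330,000 × 0.0050000 / (1 − (1+0.0050000)^−120) = $3,663.68.
Over 60 months: Option A costs 60 × $4,012.53 + $2,800.00 = $243,551.80; Option B costs 60 × $3,663.68 + $6,000.00 = $225,820.80.
Option B is cheaper by $243,551.80 − $225,820.80 = $17,731.00.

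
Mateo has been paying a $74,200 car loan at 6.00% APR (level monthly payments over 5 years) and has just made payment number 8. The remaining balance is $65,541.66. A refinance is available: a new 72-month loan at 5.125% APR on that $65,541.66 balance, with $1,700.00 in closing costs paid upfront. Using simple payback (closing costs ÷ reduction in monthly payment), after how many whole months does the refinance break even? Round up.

Current payment = 74,200 × 6%/12 / (1 − (1+0.0050000)^−60) = $1,434.49.
Refinanced payment = 65,541.66 × 0.0042708 / (1 − (1+0.0042708)^−72) = $1,059.35.
Monthly savings = $1,434.49 − $1,059.35 = $375.14.
Break-even = $1,700.00 / $375.14 = 4.53 → 5 months.

5 months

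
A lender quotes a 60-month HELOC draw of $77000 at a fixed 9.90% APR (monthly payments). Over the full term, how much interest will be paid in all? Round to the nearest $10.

At 9.90% the monthly rate is 0.0082500, so the payment is 77,000 × 0.0082500 / (1 − 1.0082500^−60) = $1,632.24.
Total paid = 60 × $1,632.24 = $97,934.40; interest = $97,934.40 − $77,000 = $20,934.40.

$20,930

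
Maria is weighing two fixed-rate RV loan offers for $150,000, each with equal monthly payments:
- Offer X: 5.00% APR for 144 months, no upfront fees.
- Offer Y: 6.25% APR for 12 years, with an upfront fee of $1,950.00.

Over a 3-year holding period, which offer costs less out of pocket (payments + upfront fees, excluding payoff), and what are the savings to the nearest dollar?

Offer X: monthly rate = 5%/12 = 0.0041667; payment = 150,000 × 0.0041667 / (1 − (1+0.0041667)^−144) = $1,387.34.
Offer Y: at 6.25% the monthly rate is 0.0052083, so the payment is 150,000 × 0.0052083 / (1 − 1.0052083^−144) = $1,483.26.
Over 36 months: Offer X costs 36 × $1,387.34 = $49,944.24; Offer Y costs 36 × $1,483.26 + $1,950.00 = $55,347.36.
Offer X is cheaper by $55,347.36 − $49,944.24 = $5,403.12.

Offer X by $5,403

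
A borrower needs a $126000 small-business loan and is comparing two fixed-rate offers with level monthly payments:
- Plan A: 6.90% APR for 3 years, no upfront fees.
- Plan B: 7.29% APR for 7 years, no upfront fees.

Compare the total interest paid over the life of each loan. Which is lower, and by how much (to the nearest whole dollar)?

Plan A by $21,394

Plan A: at 6.90% the monthly rate is 0.0057500, so the payment is 126,000 × 0.0057500 / (1 − 1.0057500^−36) = $3,884.76.
Total interest on Plan A = 36 × $3,884.76 − $126,000 = $13,851.36.
Plan B: monthly rate = 7.29%/12 = 0.0060750; payment = 126,000 × 0.0060750 / (1 − (1+0.0060750)^−84) = $1,919.59.
Total interest on Plan B = 84 × $1,919.59 − $126,000 = $35,245.56.
Plan A is lower by $21,394.20.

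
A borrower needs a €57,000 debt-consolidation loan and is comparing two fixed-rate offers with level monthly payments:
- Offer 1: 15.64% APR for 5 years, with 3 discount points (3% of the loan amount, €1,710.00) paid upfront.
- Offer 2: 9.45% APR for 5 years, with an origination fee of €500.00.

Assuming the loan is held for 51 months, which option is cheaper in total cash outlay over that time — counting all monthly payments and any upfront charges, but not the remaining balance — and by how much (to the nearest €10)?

Offer 2 by €10,370

Offer 1: monthly rate = 15.64%/12 = 0.0130333; payment = 57,000 × 0.0130333 / (1 − (1+0.0130333)^−60) = €1,375.25.
Offer 2: monthly rate = 9.45%/12 = 0.0078750; payment = 57,000 × 0.0078750 / (1 − (1+0.0078750)^−60) = €1,195.71.
Over 51 months: Offer 1 costs 51 × €1,375.25 + €1,710.00 = €71,847.75; Offer 2 costs 51 × €1,195.71 + €500.00 = €61,481.21.
Offer 2 is cheaper by €71,847.75 − €61,481.21 = €10,366.54.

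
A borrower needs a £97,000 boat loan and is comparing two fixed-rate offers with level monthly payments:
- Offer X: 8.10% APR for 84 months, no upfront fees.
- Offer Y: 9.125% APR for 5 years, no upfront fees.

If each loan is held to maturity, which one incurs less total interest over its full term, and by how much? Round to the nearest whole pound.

Offer Y by £6,236

Offer X: monthly rate = 8.1%/12 = 0.0067500; payment = 97,000 × 0.0067500 / (1 − (1+0.0067500)^−84) = £1,516.70.
Total interest on Offer X = 84 × £1,516.70 − £97,000 = £30,402.80.
Offer Y: monthly rate = 9.125%/12 = 0.0076042; payment = 97,000 × 0.0076042 / (1 − (1+0.0076042)^−60) = £2,019.45.
Total interest on Offer Y = 60 × £2,019.45 − £97,000 = £24,167.00.
Offer Y is lower by £6,235.80.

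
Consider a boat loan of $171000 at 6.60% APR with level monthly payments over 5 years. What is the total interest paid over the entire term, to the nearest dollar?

Monthly rate = 6.6%/12 = 0.0055000; payment = 171,000 × 0.0055000 / (1 − (1+0.0055000)^−60) = $3,353.83.
Total paid = 60 × $3,353.83 = $201,229.80; interest = $201,229.80 − $171,000 = $30,229.80.

$30,230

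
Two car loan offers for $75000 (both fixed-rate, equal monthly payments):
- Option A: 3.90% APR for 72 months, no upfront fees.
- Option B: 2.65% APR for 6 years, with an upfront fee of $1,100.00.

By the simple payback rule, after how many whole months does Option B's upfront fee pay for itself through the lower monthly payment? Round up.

27 months

Option A: at 3.90% the monthly rate is 0.0032500, so the payment is 75,000 × 0.0032500 / (1 − 1.0032500^−72) = $1,169.97.
Option B: at 2.65% the monthly rate is 0.0022083, so the payment is 75,000 × 0.0022083 / (1 − 1.0022083^−72) = $1,127.82.
Monthly savings = $1,169.97 − $1,127.82 = $42.15.
Break-even = $1,100.00 / $42.15 = 26.10 → 27 months.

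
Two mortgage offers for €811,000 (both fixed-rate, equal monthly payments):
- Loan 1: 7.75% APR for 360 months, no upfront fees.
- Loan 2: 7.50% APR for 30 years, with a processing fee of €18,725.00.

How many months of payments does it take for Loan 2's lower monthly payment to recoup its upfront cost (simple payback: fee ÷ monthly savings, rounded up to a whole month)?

Loan 1: monthly rate = 7.75%/12 = 0.0064583; payment = 811,000 × 0.0064583 / (1 − (1+0.0064583)^−360) = €5,810.10.
Loan 2: monthly rate = 7.5%/12 = 0.0062500; payment = 811,000 × 0.0062500 / (1 − (1+0.0062500)^−360) = €5,670.63.
Monthly savings = €5,810.10 − €5,670.63 = €139.47.
Break-even = €18,725.00 / €139.47 = 134.26 → 135 months.

135 months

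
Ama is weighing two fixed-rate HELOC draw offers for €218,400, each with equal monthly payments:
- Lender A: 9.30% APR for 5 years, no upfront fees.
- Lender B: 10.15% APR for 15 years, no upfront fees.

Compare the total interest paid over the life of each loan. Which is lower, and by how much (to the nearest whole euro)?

Lender A: at 9.30% the monthly rate is 0.0077500, so the payment is 218,400 × 0.0077500 / (1 − 1.0077500^−60) = €4,565.49.
Total interest on Lender A = 60 × €4,565.49 − €218,400 = €55,529.40.
Lender B: at 10.15% the monthly rate is 0.0084583, so the payment is 218,400 × 0.0084583 / (1 − 1.0084583^−180) = €2,367.02.
Total interest on Lender B = 180 × €2,367.02 − €218,400 = €207,663.60.
Lender A is lower by €152,134.20.

Lender A by €152,134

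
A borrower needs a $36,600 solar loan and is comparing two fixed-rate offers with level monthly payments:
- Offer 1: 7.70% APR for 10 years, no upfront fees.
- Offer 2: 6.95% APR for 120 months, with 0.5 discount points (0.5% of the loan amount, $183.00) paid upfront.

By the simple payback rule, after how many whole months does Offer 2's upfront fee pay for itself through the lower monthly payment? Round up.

Offer 1: at 7.70% the monthly rate is 0.0064167, so the payment is 36,600 × 0.0064167 / (1 − 1.0064167^−120) = $438.28.
Offer 2: at 6.95% the monthly rate is 0.0057917, so the payment is 36,600 × 0.0057917 / (1 − 1.0057917^−120) = $424.01.
Monthly savings = $438.28 − $424.01 = $14.27.
Break-even = $183.00 / $14.27 = 12.82 → 13 months.

13 months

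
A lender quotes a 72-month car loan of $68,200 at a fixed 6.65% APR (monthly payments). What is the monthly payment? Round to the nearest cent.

$1,151.31

Monthly rate = 6.65%/12 = 0.0055417; payment = 68,200 × 0.0055417 / (1 − (1+0.0055417)^−72) = $1,151.31.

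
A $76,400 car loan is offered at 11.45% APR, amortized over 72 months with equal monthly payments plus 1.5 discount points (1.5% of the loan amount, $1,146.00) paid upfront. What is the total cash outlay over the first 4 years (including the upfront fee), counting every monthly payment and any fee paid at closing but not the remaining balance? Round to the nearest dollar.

$71,796

At 11.45% the monthly rate is 0.0095417, so the payment is 76,400 × 0.0095417 / (1 − 1.0095417^−72) = $1,471.87.
Total outlay = 48 × $1,471.87 + $1,146.00 = $71,795.76.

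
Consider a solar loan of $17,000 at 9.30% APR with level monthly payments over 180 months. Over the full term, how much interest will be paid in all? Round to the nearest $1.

$14,585

Monthly rate = 9.3%/12 = 0.0077500; payment = 17,000 × 0.0077500 / (1 − (1+0.0077500)^−180) = $175.47.
Total paid = 180 × $175.47 = $31,584.60; interest = $31,584.60 − $17,000 = $14,584.60.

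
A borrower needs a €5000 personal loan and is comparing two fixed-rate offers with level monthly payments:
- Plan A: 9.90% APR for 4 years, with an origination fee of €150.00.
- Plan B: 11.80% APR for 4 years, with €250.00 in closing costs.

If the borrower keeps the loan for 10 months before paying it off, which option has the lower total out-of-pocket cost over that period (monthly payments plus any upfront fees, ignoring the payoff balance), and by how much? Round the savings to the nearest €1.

Plan A: at 9.90% the monthly rate is 0.0082500, so the payment is 5,000 × 0.0082500 / (1 − 1.0082500^−48) = €126.57.
Plan B: at 11.80% the monthly rate is 0.0098333, so the payment is 5,000 × 0.0098333 / (1 − 1.0098333^−48) = €131.18.
Over 10 months: Plan A costs 10 × €126.57 + €150.00 = €1,415.70; Plan B costs 10 × €131.18 + €250.00 = €1,561.80.
Plan A is cheaper by €1,561.80 − €1,415.70 = €146.10.

Plan A by €146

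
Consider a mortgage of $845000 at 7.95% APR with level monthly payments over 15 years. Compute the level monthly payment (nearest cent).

Monthly rate = 7.95%/12 = 0.0066250; payment = 845,000 × 0.0066250 / (1 − (1+0.0066250)^−180) = $8,050.89.

$8,050.89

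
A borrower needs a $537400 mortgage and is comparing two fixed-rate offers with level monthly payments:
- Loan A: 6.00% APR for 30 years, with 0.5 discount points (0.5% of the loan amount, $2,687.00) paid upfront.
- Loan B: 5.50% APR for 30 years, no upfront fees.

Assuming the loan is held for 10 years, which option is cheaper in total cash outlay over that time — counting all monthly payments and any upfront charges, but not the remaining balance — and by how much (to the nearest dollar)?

Loan A: at 6.00% the monthly rate is 0.0050000, so the payment is 537,400 × 0.0050000 / (1 − 1.0050000^−360) = $3,221.98.
Loan B: monthly rate = 5.5%/12 = 0.0045833; payment = 537,400 × 0.0045833 / (1 − (1+0.0045833)^−360) = $3,051.30.
Over 120 months: Loan A costs 120 × $3,221.98 + $2,687.00 = $389,324.60; Loan B costs 120 × $3,051.30 = $366,156.00.
Loan B is cheaper by $389,324.60 − $366,156.00 = $23,168.60.

Loan B by $23,169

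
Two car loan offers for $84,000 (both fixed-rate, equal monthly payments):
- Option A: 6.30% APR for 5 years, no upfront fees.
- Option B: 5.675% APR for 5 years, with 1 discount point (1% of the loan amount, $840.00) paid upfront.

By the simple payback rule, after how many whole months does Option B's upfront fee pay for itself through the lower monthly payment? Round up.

35 months

Option A: at 6.30% the monthly rate is 0.0052500, so the payment is 84,000 × 0.0052500 / (1 − 1.0052500^−60) = $1,635.70.
Option B: at 5.675% the monthly rate is 0.0047292, so the payment is 84,000 × 0.0047292 / (1 − 1.0047292^−60) = $1,611.29.
Monthly savings = $1,635.70 − $1,611.29 = $24.41.
Break-even = $840.00 / $24.41 = 34.41 → 35 months.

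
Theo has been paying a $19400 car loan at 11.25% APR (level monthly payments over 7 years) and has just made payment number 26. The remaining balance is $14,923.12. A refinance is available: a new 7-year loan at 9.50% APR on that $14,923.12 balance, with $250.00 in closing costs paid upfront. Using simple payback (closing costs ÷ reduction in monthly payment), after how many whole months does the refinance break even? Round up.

Current payment = 19,400 × 11.25%/12 / (1 − (1+0.0093750)^−84) = $334.73.
Refinanced payment = 14,923.12 × 0.0079167 / (1 − (1+0.0079167)^−84) = $243.90.
Monthly savings = $334.73 − $243.90 = $90.83.
Break-even = $250.00 / $90.83 = 2.75 → 3 months.

3 months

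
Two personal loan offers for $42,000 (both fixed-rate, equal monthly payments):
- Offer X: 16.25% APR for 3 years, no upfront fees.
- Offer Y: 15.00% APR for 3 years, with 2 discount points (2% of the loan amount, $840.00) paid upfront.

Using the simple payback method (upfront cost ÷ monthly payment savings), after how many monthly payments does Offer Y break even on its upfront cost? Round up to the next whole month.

33 months

Offer X: monthly rate = 16.25%/12 = 0.0135417; payment = 42,000 × 0.0135417 / (1 − (1+0.0135417)^−36) = $1,481.78.
Offer Y: at 15.00% the monthly rate is 0.0125000, so the payment is 42,000 × 0.0125000 / (1 − 1.0125000^−36) = $1,455.94.
Monthly savings = $1,481.78 − $1,455.94 = $25.84.
Break-even = $840.00 / $25.84 = 32.51 → 33 months.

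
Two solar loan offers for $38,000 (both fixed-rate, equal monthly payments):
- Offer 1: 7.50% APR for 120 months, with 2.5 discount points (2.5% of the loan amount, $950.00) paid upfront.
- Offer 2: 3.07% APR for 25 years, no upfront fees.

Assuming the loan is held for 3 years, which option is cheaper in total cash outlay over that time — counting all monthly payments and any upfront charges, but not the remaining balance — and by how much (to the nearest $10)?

Offer 2 by $10,650

Offer 1: at 7.50% the monthly rate is 0.0062500, so the payment is 38,000 × 0.0062500 / (1 − 1.0062500^−120) = $451.07.
Offer 2: at 3.07% the monthly rate is 0.0025583, so the payment is 38,000 × 0.0025583 / (1 − 1.0025583^−300) = $181.59.
Over 36 months: Offer 1 costs 36 × $451.07 + $950.00 = $17,188.52; Offer 2 costs 36 × $181.59 = $6,537.24.
Offer 2 is cheaper by $17,188.52 − $6,537.24 = $10,651.28.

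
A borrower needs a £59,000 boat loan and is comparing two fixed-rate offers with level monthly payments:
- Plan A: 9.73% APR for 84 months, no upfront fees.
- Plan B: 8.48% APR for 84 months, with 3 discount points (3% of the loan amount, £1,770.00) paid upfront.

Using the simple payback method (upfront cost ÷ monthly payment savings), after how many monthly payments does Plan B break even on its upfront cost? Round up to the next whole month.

Plan A: at 9.73% the monthly rate is 0.0081083, so the payment is 59,000 × 0.0081083 / (1 − 1.0081083^−84) = £971.26.
Plan B: monthly rate = 8.48%/12 = 0.0070667; payment = 59,000 × 0.0070667 / (1 − (1+0.0070667)^−84) = £933.76.
Monthly savings = £971.26 − £933.76 = £37.50.
Break-even = £1,770.00 / £37.50 = 47.20 → 48 months.

48 months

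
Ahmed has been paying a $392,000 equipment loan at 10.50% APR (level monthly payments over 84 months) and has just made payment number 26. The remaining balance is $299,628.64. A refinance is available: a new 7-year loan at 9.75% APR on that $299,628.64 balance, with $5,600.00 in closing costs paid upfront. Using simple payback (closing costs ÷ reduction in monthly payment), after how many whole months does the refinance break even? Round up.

Current payment = 392,000 × 10.5%/12 / (1 − (1+0.0087500)^−84) = $6,609.38.
Refinanced payment = 299,628.64 × 0.0081250 / (1 − (1+0.0081250)^−84) = $4,935.57.
Monthly savings = $6,609.38 − $4,935.57 = $1,673.81.
Break-even = $5,600.00 / $1,673.81 = 3.35 → 4 months.

4 months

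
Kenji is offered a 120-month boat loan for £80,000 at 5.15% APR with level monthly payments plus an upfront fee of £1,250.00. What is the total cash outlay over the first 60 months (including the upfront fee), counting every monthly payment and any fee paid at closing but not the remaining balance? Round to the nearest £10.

Monthly rate = 5.15%/12 = 0.0042917; payment = 80,000 × 0.0042917 / (1 − (1+0.0042917)^−120) = £854.40.
Total outlay = 60 × £854.40 + £1,250.00 = £52,514.00.

£52,510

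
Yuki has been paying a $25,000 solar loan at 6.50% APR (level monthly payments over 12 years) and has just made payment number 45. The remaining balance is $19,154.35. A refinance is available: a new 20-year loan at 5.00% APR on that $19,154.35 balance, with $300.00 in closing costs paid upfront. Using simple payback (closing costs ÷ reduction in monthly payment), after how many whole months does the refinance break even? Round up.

Current payment = 25,000 × 6.5%/12 / (1 − (1+0.0054167)^−144) = $250.48.
Refinanced payment = 19,154.35 × 0.0041667 / (1 − (1+0.0041667)^−240) = $126.41.
Monthly savings = $250.48 − $126.41 = $124.07.
Break-even = $300.00 / $124.07 = 2.42 → 3 months.

3 months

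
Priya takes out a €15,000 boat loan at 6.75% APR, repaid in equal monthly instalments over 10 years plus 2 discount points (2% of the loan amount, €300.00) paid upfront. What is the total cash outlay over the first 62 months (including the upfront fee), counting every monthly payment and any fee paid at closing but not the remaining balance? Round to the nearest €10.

€10,980

At 6.75% the monthly rate is 0.0056250, so the payment is 15,000 × 0.0056250 / (1 − 1.0056250^−120) = €172.24.
Total outlay = 62 × €172.24 + €300.00 = €10,978.88.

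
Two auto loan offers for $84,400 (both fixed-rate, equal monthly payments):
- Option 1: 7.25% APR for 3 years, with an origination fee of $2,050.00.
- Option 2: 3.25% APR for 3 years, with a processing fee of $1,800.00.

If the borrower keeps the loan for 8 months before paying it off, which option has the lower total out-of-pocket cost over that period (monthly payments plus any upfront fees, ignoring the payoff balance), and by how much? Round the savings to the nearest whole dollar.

Option 1: at 7.25% the monthly rate is 0.0060417, so the payment is 84,400 × 0.0060417 / (1 − 1.0060417^−36) = $2,615.69.
Option 2: monthly rate = 3.25%/12 = 0.0027083; payment = 84,400 × 0.0027083 / (1 − (1+0.0027083)^−36) = $2,463.76.
Over 8 months: Option 1 costs 8 × $2,615.69 + $2,050.00 = $22,975.52; Option 2 costs 8 × $2,463.76 + $1,800.00 = $21,510.08.
Option 2 is cheaper by $22,975.52 − $21,510.08 = $1,465.44.

Option 2 by $1,465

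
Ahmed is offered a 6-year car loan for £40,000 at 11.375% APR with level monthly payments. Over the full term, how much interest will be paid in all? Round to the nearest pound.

£15,373

Monthly rate = 11.375%/12 = 0.0094792; payment = 40,000 × 0.0094792 / (1 − (1+0.0094792)^−72) = £769.07.
Total paid = 72 × £769.07 = £55,373.04; interest = £55,373.04 − £40,000 = £15,373.04.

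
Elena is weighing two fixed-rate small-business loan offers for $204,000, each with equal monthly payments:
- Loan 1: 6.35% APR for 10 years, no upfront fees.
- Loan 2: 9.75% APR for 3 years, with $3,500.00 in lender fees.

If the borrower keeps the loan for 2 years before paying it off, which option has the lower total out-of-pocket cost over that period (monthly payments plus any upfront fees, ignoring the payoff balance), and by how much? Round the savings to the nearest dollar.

Loan 1: monthly rate = 6.35%/12 = 0.0052917; payment = 204,000 × 0.0052917 / (1 − (1+0.0052917)^−120) = $2,300.84.
Loan 2: monthly rate = 9.75%/12 = 0.0081250; payment = 204,000 × 0.0081250 / (1 − (1+0.0081250)^−36) = $6,558.59.
Over 24 months: Loan 1 costs 24 × $2,300.84 = $55,220.16; Loan 2 costs 24 × $6,558.59 + $3,500.00 = $160,906.16.
Loan 1 is cheaper by $160,906.16 − $55,220.16 = $105,686.00.

Loan 1 by $105,686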